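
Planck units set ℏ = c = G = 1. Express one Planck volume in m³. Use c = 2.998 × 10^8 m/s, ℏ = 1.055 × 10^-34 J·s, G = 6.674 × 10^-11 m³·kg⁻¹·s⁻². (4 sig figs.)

From ℏ = c = G = 1 the volume scale is V_P = (ℏG/c³)^(3/2).
  = √(1.784 × 10^-209)
  = 4.224 × 10^-105 m³

4.224 × 10^-105 m³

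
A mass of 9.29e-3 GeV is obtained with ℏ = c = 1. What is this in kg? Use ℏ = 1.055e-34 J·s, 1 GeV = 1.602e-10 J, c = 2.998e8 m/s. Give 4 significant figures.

1.656e-29 kg

Mass is [E]/c²; divide by c².
1 GeV → 1/c² × (1 GeV in J) = 1.782e-27 kg.
Result: 9.29e-3 × 1.782e-27 = 1.656e-29 kg.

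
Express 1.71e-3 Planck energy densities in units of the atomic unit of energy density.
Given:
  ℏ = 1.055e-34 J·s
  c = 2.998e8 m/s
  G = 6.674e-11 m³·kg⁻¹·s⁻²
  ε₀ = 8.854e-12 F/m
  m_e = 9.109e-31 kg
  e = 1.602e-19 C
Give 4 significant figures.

2.704e97

Planck energy density: u_P = c⁷/(ℏG²) = 4.632e113 J/m³
atomic unit of energy density: u_au = E_h/a₀³ = m_e⁴e¹⁰/((4πε₀)⁵ℏ⁸) = 2.929e13 J/m³
1.71e-3 × 4.632e113 / 2.929e13 = 2.704e97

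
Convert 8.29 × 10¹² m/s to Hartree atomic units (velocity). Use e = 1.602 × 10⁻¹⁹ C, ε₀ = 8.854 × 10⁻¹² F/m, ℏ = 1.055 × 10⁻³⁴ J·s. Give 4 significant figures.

atomic unit of velocity: v_au = e²/(4πε₀ℏ) = 2.186 × 10⁶ m/s.
8.29 × 10¹² / 2.186 × 10⁶ = 3.792 × 10⁶

3.792 × 10⁶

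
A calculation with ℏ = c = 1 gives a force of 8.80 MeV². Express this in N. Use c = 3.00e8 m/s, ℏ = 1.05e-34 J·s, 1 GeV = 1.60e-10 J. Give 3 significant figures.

7.15 N

Force is [E]/[L] = [E]²/(ℏc); restore (ℏc)⁻¹.
1 GeV² → 1/(ℏc) × (1 GeV in J)² = 8.13e5 N.
Convert the energy scale: 8.80 MeV² = 8.80e-6 GeV².
Result: 8.80e-6 × 8.13e5 = 7.15 N.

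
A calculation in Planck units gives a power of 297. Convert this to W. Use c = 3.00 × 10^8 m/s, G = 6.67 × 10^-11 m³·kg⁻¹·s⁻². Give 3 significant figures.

One Planck power: P_P = c⁵/G = 3.64 × 10^52 W.
297 × 3.64 × 10^52 W = 1.08 × 10^55 W

1.08 × 10^55 W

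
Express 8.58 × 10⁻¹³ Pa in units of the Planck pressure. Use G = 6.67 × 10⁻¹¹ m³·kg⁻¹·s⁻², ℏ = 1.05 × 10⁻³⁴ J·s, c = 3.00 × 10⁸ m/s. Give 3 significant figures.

1.83 × 10⁻¹²⁶

Planck pressure: p_P = c⁷/(ℏG²) = 4.68 × 10¹¹³ Pa.
8.58 × 10⁻¹³ / 4.68 × 10¹¹³ = 1.83 × 10⁻¹²⁶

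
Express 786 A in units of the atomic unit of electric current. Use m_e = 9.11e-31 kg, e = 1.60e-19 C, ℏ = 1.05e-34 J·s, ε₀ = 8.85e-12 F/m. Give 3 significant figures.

atomic unit of electric current: I_au = e E_h/ℏ = m_e e⁵/((4πε₀)²ℏ³) = 6.67e-3 A.
786 / 6.67e-3 = 1.18e5

1.18e5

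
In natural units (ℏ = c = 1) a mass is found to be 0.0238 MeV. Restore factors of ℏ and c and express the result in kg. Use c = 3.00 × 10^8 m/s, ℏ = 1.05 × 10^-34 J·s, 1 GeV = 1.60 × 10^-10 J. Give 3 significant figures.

Mass is [E]/c²; divide by c².
1 GeV → 1/c² × (1 GeV in J) = 1.78 × 10^-27 kg.
Convert the energy scale: 0.0238 MeV = 2.38 × 10^-5 GeV.
Result: 2.38 × 10^-5 × 1.78 × 10^-27 = 4.23 × 10^-32 kg.

4.23 × 10^-32 kg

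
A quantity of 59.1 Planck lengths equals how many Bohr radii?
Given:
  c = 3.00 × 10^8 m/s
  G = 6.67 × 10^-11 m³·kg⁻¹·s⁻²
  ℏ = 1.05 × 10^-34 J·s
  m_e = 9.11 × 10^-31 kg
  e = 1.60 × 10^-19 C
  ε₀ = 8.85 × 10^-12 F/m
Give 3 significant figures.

Planck length: ℓ_P = √(ℏG/c³) = 1.61 × 10^-35 m
Bohr radius: a₀ = 4πε₀ℏ²/(m_e e²) = 5.26 × 10^-11 m
59.1 × 1.61 × 10^-35 / 5.26 × 10^-11 = 1.81 × 10^-23

1.81 × 10^-23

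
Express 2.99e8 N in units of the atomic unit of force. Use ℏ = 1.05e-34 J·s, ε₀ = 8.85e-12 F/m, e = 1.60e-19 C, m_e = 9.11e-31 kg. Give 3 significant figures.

3.59e15

atomic unit of force: F_au = E_h/a₀ = m_e²e⁶/((4πε₀)³ℏ⁴) = 8.33e-8 N.
2.99e8 / 8.33e-8 = 3.59e15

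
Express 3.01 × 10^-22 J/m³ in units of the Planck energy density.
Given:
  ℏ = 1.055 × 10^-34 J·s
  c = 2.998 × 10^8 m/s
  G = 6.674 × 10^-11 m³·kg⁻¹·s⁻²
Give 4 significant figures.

Planck energy density: u_P = c⁷/(ℏG²) = 4.632 × 10^113 J/m³.
3.01 × 10^-22 / 4.632 × 10^113 = 6.498 × 10^-136

6.498 × 10^-136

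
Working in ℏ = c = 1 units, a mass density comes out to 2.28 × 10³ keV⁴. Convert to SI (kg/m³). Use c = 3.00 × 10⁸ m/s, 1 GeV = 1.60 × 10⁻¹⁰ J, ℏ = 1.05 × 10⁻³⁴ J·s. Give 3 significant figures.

0.531 kg/m³

Mass density is [E]/(c²[L]³) = [E]⁴/(ℏ³c⁵).
1 GeV⁴ → 1/(ℏ³c⁵) × (1 GeV in J)⁴ = 2.33 × 10²⁰ kg/m³.
Convert the energy scale: 2.28 × 10³ keV⁴ = 2.28 × 10⁻²¹ GeV⁴.
Result: 2.28 × 10⁻²¹ × 2.33 × 10²⁰ = 0.531 kg/m³.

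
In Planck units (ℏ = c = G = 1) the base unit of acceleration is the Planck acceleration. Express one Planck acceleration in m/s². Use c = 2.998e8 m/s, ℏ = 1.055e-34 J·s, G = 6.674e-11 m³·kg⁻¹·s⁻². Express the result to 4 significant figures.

a_P = √(c⁷/(ℏG))
  = √(3.092e103)
  = 5.560e51 m/s²

5.560e51 m/s²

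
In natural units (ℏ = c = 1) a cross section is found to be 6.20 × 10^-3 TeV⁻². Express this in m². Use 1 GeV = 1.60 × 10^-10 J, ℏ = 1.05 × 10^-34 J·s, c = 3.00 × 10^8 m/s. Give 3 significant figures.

2.40 × 10^-40 m²

Area is [L]² = [E]⁻²·(ℏc)²; restore (ℏc)².
1 GeV⁻² → (ℏc)² × (1 GeV in J)⁻² = 3.88 × 10^-32 m².
Convert the energy scale: 6.20 × 10^-3 TeV⁻² = 6.20 × 10^-9 GeV⁻².
Result: 6.20 × 10^-9 × 3.88 × 10^-32 = 2.40 × 10^-40 m².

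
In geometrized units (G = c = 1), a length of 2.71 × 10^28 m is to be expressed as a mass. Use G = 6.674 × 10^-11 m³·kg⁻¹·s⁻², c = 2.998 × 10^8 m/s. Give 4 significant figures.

3.650 × 10^55 kg

Length → mass via c²/G.
2.71 × 10^28 m × (c²/G) = 3.650 × 10^55 kg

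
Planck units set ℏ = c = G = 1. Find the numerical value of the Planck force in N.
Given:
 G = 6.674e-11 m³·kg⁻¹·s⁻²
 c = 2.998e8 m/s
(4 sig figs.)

Dimensional analysis gives F_P = c⁴/G.
  = 8.078e33 / 6.674e-11
  = 1.210e44 N

1.210e44 N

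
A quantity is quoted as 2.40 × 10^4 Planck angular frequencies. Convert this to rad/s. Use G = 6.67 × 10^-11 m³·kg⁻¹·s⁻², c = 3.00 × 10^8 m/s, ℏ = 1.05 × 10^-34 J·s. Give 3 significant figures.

4.47 × 10^47 rad/s

One Planck angular frequency: ω_P = √(c⁵/(ℏG)) = 1.86 × 10^43 rad/s.
2.40 × 10^4 × 1.86 × 10^43 rad/s = 4.47 × 10^47 rad/s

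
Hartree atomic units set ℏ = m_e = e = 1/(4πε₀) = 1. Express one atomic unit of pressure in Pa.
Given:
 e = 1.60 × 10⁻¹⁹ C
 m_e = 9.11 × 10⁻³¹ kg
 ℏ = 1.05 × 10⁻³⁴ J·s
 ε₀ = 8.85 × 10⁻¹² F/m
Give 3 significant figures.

3.01 × 10¹³ Pa

From ℏ = m_e = e = 1/(4πε₀) = 1 the pressure scale is P_au = E_h/a₀³ = m_e⁴e¹⁰/((4πε₀)⁵ℏ⁸).
E_h = 4.38 × 10⁻¹⁸ J
a₀ = 5.26 × 10⁻¹¹ m
E_h/a₀³ = 3.01 × 10¹³ Pa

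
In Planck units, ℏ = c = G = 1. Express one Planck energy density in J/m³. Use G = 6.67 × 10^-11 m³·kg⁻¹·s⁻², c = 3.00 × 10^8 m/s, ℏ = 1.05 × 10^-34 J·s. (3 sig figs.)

4.68 × 10^113 J/m³

Dimensional analysis gives u_P = c⁷/(ℏG²).
  = 2.19 × 10^59 / 4.67 × 10^-55
  = 4.68 × 10^113 J/m³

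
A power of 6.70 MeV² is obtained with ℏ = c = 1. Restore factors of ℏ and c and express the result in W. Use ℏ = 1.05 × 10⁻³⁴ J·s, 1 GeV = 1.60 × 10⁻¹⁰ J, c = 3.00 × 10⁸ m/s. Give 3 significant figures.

1.63 × 10⁹ W

Power is [E]/[T] = [E]²/ℏ.
1 GeV² → 1/ℏ × (1 GeV in J)² = 2.44 × 10¹⁴ W.
Convert the energy scale: 6.70 MeV² = 6.70 × 10⁻⁶ GeV².
Result: 6.70 × 10⁻⁶ × 2.44 × 10¹⁴ = 1.63 × 10⁹ W.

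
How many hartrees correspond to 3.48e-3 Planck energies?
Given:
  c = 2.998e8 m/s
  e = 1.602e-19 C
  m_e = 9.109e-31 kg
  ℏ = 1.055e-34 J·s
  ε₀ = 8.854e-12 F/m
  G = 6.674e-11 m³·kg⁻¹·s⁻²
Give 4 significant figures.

1.564e24

Planck energy: E_P = √(ℏc⁵/G) = 1.957e9 J
hartree: E_h = m_e e⁴/(4πε₀ℏ)² = 4.354e-18 J
3.48e-3 × 1.957e9 / 4.354e-18 = 1.564e24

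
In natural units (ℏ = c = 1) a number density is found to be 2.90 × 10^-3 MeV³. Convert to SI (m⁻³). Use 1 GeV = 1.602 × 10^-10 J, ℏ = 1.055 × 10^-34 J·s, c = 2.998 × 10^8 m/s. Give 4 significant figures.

Number density is [L]⁻³ = [E]³/(ℏc)³.
1 GeV³ → 1/(ℏc)³ × (1 GeV in J)³ = 1.299 × 10^47 m⁻³.
Convert the energy scale: 2.90 × 10^-3 MeV³ = 2.90 × 10^-12 GeV³.
Result: 2.90 × 10^-12 × 1.299 × 10^47 = 3.768 × 10^35 m⁻³.

3.768 × 10^35 m⁻³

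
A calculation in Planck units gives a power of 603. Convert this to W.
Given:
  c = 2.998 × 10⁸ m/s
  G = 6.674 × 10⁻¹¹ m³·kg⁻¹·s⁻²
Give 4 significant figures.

One Planck power: P_P = c⁵/G = 3.629 × 10⁵² W.
603 × 3.629 × 10⁵² W = 2.188 × 10⁵⁵ W

2.188 × 10⁵⁵ W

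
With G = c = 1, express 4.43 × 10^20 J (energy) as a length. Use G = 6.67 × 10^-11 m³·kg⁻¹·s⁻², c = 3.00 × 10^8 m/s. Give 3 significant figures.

Energy → length via G/c⁴.
4.43 × 10^20 J × (G/c⁴) = 3.65 × 10^-24 m

3.65 × 10^-24 m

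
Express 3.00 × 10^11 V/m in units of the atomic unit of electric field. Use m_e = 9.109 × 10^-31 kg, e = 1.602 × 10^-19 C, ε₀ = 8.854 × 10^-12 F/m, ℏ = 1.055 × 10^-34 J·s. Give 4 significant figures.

atomic unit of electric field: E_au = E_h/(e a₀) = m_e²e⁵/((4πε₀)³ℏ⁴) = 5.131 × 10^11 V/m.
3.00 × 10^11 / 5.131 × 10^11 = 0.5847

0.5847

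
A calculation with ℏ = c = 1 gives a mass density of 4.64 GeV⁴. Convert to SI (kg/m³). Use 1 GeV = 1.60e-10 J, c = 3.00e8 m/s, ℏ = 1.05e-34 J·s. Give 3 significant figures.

1.08e21 kg/m³

Mass density is [E]/(c²[L]³) = [E]⁴/(ℏ³c⁵).
1 GeV⁴ → 1/(ℏ³c⁵) × (1 GeV in J)⁴ = 2.33e20 kg/m³.
Result: 4.64 × 2.33e20 = 1.08e21 kg/m³.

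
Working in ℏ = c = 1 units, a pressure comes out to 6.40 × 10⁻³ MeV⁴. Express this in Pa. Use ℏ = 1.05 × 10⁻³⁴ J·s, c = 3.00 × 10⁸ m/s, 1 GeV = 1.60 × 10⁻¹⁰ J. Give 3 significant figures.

Pressure is [E]/[L]³ = [E]⁴/(ℏc)³.
1 GeV⁴ → 1/(ℏc)³ × (1 GeV in J)⁴ = 2.10 × 10³⁷ Pa.
Convert the energy scale: 6.40 × 10⁻³ MeV⁴ = 6.40 × 10⁻¹⁵ GeV⁴.
Result: 6.40 × 10⁻¹⁵ × 2.10 × 10³⁷ = 1.34 × 10²³ Pa.

1.34 × 10²³ Pa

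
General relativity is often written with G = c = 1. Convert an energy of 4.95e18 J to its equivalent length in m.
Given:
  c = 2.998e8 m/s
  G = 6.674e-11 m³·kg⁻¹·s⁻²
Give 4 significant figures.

Energy → length via G/c⁴.
4.95e18 J × (G/c⁴) = 4.089e-26 m

4.089e-26 m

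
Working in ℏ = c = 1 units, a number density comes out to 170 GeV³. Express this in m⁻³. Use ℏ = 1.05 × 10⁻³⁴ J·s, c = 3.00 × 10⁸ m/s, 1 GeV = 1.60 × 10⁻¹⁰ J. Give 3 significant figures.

2.23 × 10⁴⁹ m⁻³

Number density is [L]⁻³ = [E]³/(ℏc)³.
1 GeV³ → 1/(ℏc)³ × (1 GeV in J)³ = 1.31 × 10⁴⁷ m⁻³.
Result: 170 × 1.31 × 10⁴⁷ = 2.23 × 10⁴⁹ m⁻³.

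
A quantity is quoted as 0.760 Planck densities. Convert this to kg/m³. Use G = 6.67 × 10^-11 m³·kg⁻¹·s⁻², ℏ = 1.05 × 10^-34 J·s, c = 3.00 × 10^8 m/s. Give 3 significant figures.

One Planck density: ρ_P = c⁵/(ℏG²) = 5.20 × 10^96 kg/m³.
0.760 × 5.20 × 10^96 kg/m³ = 3.95 × 10^96 kg/m³

3.95 × 10^96 kg/m³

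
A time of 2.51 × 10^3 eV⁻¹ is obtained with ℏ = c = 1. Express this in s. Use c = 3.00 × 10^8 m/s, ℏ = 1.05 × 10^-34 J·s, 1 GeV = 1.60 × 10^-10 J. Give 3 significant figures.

1.65 × 10^-12 s

A time is [E]⁻¹ in ℏ=c=1; restore one factor of ℏ.
1 GeV⁻¹ → ℏ × (1 GeV in J)⁻¹ = 6.56 × 10^-25 s.
Convert the energy scale: 2.51 × 10^3 eV⁻¹ = 2.51 × 10^12 GeV⁻¹.
Result: 2.51 × 10^12 × 6.56 × 10^-25 = 1.65 × 10^-12 s.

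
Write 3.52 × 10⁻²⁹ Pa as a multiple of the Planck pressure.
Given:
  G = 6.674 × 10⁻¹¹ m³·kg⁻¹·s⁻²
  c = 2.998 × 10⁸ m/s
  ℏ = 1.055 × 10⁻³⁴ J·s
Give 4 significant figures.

Planck pressure: p_P = c⁷/(ℏG²) = 4.632 × 10¹¹³ Pa.
3.52 × 10⁻²⁹ / 4.632 × 10¹¹³ = 7.599 × 10⁻¹⁴³

7.599 × 10⁻¹⁴³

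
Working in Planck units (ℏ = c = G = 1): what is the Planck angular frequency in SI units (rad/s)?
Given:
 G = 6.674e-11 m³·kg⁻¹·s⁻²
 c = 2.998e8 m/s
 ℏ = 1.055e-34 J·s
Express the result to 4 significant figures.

Dimensional analysis gives ω_P = √(c⁵/(ℏG)).
  = √(3.440e86)
  = 1.855e43 rad/s

1.855e43 rad/s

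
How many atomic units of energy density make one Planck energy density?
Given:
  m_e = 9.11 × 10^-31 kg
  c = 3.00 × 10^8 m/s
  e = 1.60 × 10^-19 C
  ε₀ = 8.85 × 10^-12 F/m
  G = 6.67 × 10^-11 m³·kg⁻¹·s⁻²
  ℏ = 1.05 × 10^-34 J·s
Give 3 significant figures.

1.55 × 10^100

Planck energy density: u_P = c⁷/(ℏG²) = 4.68 × 10^113 J/m³
atomic unit of energy density: u_au = E_h/a₀³ = m_e⁴e¹⁰/((4πε₀)⁵ℏ⁸) = 3.01 × 10^13 J/m³
ratio = 4.68 × 10^113 / 3.01 × 10^13 = 1.55 × 10^100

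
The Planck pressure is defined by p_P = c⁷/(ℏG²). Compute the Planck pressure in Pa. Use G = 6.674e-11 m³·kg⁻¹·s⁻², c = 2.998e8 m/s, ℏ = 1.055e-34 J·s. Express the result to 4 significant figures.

4.632e113 Pa

p_P = c⁷/(ℏG²)
  = 2.177e59 / 4.699e-55
  = 4.632e113 Pa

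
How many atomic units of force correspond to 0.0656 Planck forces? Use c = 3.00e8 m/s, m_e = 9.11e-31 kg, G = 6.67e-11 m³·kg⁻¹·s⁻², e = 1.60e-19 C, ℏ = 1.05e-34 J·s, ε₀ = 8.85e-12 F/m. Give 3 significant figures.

Planck force: F_P = c⁴/G = 1.21e44 N
atomic unit of force: F_au = E_h/a₀ = m_e²e⁶/((4πε₀)³ℏ⁴) = 8.33e-8 N
0.0656 × 1.21e44 / 8.33e-8 = 9.57e49

9.57e49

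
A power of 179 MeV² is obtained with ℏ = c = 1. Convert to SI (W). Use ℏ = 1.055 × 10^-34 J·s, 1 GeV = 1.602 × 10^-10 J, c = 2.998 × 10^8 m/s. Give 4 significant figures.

Power is [E]/[T] = [E]²/ℏ.
1 GeV² → 1/ℏ × (1 GeV in J)² = 2.433 × 10^14 W.
Convert the energy scale: 179 MeV² = 1.79 × 10^-4 GeV².
Result: 1.79 × 10^-4 × 2.433 × 10^14 = 4.354 × 10^10 W.

4.354 × 10^10 W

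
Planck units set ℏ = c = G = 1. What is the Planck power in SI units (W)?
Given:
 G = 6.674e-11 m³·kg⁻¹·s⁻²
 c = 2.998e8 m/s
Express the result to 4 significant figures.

The unique combination of the constants set to 1 with dimensions of power is P_P = c⁵/G.
  = 2.422e42 / 6.674e-11
  = 3.629e52 W

3.629e52 W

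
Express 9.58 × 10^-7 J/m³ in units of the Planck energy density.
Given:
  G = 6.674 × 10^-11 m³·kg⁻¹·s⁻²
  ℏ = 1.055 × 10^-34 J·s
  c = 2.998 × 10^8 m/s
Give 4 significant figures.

Planck energy density: u_P = c⁷/(ℏG²) = 4.632 × 10^113 J/m³.
9.58 × 10^-7 / 4.632 × 10^113 = 2.068 × 10^-120

2.068 × 10^-120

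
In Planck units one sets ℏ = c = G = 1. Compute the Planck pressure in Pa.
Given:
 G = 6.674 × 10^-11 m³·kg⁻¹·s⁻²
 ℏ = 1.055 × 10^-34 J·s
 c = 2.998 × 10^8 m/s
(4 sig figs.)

4.632 × 10^113 Pa

p_P = c⁷/(ℏG²)
  = 2.177 × 10^59 / 4.699 × 10^-55
  = 4.632 × 10^113 Pa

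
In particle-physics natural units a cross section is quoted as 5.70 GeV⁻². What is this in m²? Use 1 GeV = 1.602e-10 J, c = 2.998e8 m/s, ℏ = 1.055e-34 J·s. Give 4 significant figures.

Area is [L]² = [E]⁻²·(ℏc)²; restore (ℏc)².
1 GeV⁻² → (ℏc)² × (1 GeV in J)⁻² = 3.898e-32 m².
Result: 5.70 × 3.898e-32 = 2.222e-31 m².

2.222e-31 m²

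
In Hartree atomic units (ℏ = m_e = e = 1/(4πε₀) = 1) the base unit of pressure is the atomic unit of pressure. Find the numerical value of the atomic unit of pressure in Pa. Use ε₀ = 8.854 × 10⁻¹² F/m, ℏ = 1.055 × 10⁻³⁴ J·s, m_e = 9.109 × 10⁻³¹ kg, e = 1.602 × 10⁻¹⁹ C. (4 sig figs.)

2.929 × 10¹³ Pa

P_au = E_h/a₀³ = m_e⁴e¹⁰/((4πε₀)⁵ℏ⁸)
E_h = 4.354 × 10⁻¹⁸ J
a₀ = 5.297 × 10⁻¹¹ m
E_h/a₀³ = 2.929 × 10¹³ Pa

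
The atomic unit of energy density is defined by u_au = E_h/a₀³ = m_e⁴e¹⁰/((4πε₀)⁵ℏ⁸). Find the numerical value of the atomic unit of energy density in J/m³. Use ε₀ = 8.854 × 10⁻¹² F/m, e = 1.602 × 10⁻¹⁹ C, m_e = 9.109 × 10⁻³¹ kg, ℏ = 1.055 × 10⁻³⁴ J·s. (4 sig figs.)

2.929 × 10¹³ J/m³

u_au = E_h/a₀³ = m_e⁴e¹⁰/((4πε₀)⁵ℏ⁸)
E_h = 4.354 × 10⁻¹⁸ J
a₀ = 5.297 × 10⁻¹¹ m
E_h/a₀³ = 2.929 × 10¹³ J/m³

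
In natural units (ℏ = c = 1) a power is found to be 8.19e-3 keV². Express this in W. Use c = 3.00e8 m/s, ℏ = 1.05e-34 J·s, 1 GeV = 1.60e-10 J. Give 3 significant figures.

Power is [E]/[T] = [E]²/ℏ.
1 GeV² → 1/ℏ × (1 GeV in J)² = 2.44e14 W.
Convert the energy scale: 8.19e-3 keV² = 8.19e-15 GeV².
Result: 8.19e-15 × 2.44e14 = 2 W.

2 W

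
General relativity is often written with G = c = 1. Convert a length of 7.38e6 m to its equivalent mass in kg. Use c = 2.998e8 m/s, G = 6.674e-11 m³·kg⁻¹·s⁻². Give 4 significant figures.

9.939e33 kg

Length → mass via c²/G.
7.38e6 m × (c²/G) = 9.939e33 kg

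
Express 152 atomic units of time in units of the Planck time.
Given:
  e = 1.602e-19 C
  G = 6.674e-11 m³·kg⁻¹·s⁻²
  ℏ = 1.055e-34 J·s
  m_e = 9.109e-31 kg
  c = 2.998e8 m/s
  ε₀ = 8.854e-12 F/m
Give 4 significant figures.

6.830e28

atomic unit of time: τ_au = (4πε₀)²ℏ³/(m_e e⁴) = 2.423e-17 s
Planck time: t_P = √(ℏG/c⁵) = 5.392e-44 s
152 × 2.423e-17 / 5.392e-44 = 6.830e28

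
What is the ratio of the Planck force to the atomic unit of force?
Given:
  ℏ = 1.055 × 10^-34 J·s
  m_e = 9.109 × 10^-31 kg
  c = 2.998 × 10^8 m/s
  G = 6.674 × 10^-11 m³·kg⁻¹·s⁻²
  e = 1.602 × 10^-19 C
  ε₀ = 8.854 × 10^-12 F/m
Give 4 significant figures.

Planck force: F_P = c⁴/G = 1.210 × 10^44 N
atomic unit of force: F_au = E_h/a₀ = m_e²e⁶/((4πε₀)³ℏ⁴) = 8.220 × 10^-8 N
ratio = 1.210 × 10^44 / 8.220 × 10^-8 = 1.473 × 10^51

1.473 × 10^51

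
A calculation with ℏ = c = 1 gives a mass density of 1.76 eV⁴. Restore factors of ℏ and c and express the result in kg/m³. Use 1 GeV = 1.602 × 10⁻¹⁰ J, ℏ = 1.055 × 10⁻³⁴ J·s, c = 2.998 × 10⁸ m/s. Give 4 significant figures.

Mass density is [E]/(c²[L]³) = [E]⁴/(ℏ³c⁵).
1 GeV⁴ → 1/(ℏ³c⁵) × (1 GeV in J)⁴ = 2.316 × 10²⁰ kg/m³.
Convert the energy scale: 1.76 eV⁴ = 1.76 × 10⁻³⁶ GeV⁴.
Result: 1.76 × 10⁻³⁶ × 2.316 × 10²⁰ = 4.076 × 10⁻¹⁶ kg/m³.

4.076 × 10⁻¹⁶ kg/m³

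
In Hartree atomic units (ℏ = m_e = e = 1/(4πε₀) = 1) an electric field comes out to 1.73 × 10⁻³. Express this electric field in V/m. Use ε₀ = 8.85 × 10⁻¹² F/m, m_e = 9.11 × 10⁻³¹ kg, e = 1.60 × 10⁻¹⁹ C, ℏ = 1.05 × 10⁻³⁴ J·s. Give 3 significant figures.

9.00 × 10⁸ V/m

One atomic unit of electric field: E_au = E_h/(e a₀) = m_e²e⁵/((4πε₀)³ℏ⁴) = 5.20 × 10¹¹ V/m.
1.73 × 10⁻³ × 5.20 × 10¹¹ V/m = 9.00 × 10⁸ V/m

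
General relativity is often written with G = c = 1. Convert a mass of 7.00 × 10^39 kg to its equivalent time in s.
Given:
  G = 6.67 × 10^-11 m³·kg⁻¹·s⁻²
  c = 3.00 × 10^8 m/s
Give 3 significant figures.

1.73 × 10^4 s

Mass → time via G/c³.
7.00 × 10^39 kg × (G/c³) = 1.73 × 10^4 s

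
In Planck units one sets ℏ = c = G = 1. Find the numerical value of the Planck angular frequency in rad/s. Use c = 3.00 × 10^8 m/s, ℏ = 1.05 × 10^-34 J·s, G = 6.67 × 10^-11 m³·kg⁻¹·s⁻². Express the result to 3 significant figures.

ω_P = √(c⁵/(ℏG))
  = √(3.47 × 10^86)
  = 1.86 × 10^43 rad/s

1.86 × 10^43 rad/s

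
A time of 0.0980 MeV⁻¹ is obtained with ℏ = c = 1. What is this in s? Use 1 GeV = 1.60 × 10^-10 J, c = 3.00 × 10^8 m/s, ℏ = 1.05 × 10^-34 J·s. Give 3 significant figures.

6.43 × 10^-23 s

A time is [E]⁻¹ in ℏ=c=1; restore one factor of ℏ.
1 GeV⁻¹ → ℏ × (1 GeV in J)⁻¹ = 6.56 × 10^-25 s.
Convert the energy scale: 0.0980 MeV⁻¹ = 98 GeV⁻¹.
Result: 98 × 6.56 × 10^-25 = 6.43 × 10^-23 s.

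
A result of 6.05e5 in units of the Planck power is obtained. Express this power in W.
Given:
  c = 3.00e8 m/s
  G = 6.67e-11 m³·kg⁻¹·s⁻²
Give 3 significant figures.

One Planck power: P_P = c⁵/G = 3.64e52 W.
6.05e5 × 3.64e52 W = 2.20e58 W

2.20e58 W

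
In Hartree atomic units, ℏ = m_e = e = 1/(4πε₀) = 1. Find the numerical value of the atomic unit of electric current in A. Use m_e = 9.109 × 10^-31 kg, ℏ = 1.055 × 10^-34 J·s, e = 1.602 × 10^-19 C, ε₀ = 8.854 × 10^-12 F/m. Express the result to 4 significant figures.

6.612 × 10^-3 A

Dimensional analysis gives I_au = e E_h/ℏ = m_e e⁵/((4πε₀)²ℏ³).
E_h = 4.354 × 10^-18 J
e·E_h/ℏ = 6.612 × 10^-3 A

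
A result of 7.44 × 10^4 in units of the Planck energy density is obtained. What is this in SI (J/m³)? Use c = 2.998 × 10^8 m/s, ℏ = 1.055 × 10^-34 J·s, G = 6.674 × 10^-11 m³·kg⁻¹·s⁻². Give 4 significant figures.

3.446 × 10^118 J/m³

One Planck energy density: u_P = c⁷/(ℏG²) = 4.632 × 10^113 J/m³.
7.44 × 10^4 × 4.632 × 10^113 J/m³ = 3.446 × 10^118 J/m³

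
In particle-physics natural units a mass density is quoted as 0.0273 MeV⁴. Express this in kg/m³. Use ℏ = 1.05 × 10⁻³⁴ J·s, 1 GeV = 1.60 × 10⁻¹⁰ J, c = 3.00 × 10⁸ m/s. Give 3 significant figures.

Mass density is [E]/(c²[L]³) = [E]⁴/(ℏ³c⁵).
1 GeV⁴ → 1/(ℏ³c⁵) × (1 GeV in J)⁴ = 2.33 × 10²⁰ kg/m³.
Convert the energy scale: 0.0273 MeV⁴ = 2.73 × 10⁻¹⁴ GeV⁴.
Result: 2.73 × 10⁻¹⁴ × 2.33 × 10²⁰ = 6.36 × 10⁶ kg/m³.

6.36 × 10⁶ kg/m³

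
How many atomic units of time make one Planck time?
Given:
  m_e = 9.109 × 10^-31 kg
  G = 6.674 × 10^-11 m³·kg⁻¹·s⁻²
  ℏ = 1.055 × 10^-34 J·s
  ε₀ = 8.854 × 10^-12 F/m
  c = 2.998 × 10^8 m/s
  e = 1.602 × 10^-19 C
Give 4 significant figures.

Planck time: t_P = √(ℏG/c⁵) = 5.392 × 10^-44 s
atomic unit of time: τ_au = (4πε₀)²ℏ³/(m_e e⁴) = 2.423 × 10^-17 s
ratio = 5.392 × 10^-44 / 2.423 × 10^-17 = 2.225 × 10^-27

2.225 × 10^-27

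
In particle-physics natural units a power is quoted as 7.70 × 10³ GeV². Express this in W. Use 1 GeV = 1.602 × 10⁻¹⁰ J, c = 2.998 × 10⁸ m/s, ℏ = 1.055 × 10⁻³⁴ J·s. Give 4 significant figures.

1.873 × 10¹⁸ W

Power is [E]/[T] = [E]²/ℏ.
1 GeV² → 1/ℏ × (1 GeV in J)² = 2.433 × 10¹⁴ W.
Result: 7.70 × 10³ × 2.433 × 10¹⁴ = 1.873 × 10¹⁸ W.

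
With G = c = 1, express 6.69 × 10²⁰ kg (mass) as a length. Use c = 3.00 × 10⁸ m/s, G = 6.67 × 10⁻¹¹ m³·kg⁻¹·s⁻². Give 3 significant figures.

4.96 × 10⁻⁷ m

In G = c = 1 units mass has dimensions of length; the conversion factor is G/c².
6.69 × 10²⁰ kg × (G/c²) = 4.96 × 10⁻⁷ m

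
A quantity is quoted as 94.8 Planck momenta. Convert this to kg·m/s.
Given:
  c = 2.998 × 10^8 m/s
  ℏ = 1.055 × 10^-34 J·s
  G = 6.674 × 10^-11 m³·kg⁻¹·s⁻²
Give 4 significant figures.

618.7 kg·m/s

One Planck momentum: p_P = √(ℏc³/G) = 6.527 kg·m/s.
94.8 × 6.527 kg·m/s = 618.7 kg·m/s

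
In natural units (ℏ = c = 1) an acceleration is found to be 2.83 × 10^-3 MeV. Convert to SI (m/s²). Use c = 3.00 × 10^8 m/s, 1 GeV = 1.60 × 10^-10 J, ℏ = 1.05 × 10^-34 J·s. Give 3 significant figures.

1.29 × 10^27 m/s²

Acceleration is [L]/[T]² = c·[E]/ℏ.
1 GeV → c/ℏ × (1 GeV in J) = 4.57 × 10^32 m/s².
Convert the energy scale: 2.83 × 10^-3 MeV = 2.83 × 10^-6 GeV.
Result: 2.83 × 10^-6 × 4.57 × 10^32 = 1.29 × 10^27 m/s².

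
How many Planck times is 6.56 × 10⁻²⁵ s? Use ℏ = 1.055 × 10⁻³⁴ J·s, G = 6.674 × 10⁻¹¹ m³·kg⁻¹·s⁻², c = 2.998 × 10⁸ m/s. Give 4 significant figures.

1.217 × 10¹⁹

Planck time: t_P = √(ℏG/c⁵) = 5.392 × 10⁻⁴⁴ s.
6.56 × 10⁻²⁵ / 5.392 × 10⁻⁴⁴ = 1.217 × 10¹⁹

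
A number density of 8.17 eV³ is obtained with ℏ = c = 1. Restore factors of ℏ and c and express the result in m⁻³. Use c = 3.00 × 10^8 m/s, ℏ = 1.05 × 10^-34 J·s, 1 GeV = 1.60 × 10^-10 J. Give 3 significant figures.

1.07 × 10^21 m⁻³

Number density is [L]⁻³ = [E]³/(ℏc)³.
1 GeV³ → 1/(ℏc)³ × (1 GeV in J)³ = 1.31 × 10^47 m⁻³.
Convert the energy scale: 8.17 eV³ = 8.17 × 10^-27 GeV³.
Result: 8.17 × 10^-27 × 1.31 × 10^47 = 1.07 × 10^21 m⁻³.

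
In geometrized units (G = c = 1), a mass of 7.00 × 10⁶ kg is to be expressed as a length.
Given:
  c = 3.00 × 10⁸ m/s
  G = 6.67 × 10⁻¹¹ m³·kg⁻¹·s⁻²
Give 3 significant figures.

In G = c = 1 units mass has dimensions of length; the conversion factor is G/c².
7.00 × 10⁶ kg × (G/c²) = 5.19 × 10⁻²¹ m

5.19 × 10⁻²¹ m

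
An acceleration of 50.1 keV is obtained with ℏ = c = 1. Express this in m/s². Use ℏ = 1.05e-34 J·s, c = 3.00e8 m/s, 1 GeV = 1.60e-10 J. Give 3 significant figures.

2.29e28 m/s²

Acceleration is [L]/[T]² = c·[E]/ℏ.
1 GeV → c/ℏ × (1 GeV in J) = 4.57e32 m/s².
Convert the energy scale: 50.1 keV = 5.01e-5 GeV.
Result: 5.01e-5 × 4.57e32 = 2.29e28 m/s².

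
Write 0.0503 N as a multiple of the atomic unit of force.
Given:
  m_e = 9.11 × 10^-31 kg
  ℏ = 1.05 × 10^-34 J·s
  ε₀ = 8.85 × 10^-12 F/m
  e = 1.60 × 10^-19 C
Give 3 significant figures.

6.04 × 10^5

atomic unit of force: F_au = E_h/a₀ = m_e²e⁶/((4πε₀)³ℏ⁴) = 8.33 × 10^-8 N.
0.0503 / 8.33 × 10^-8 = 6.04 × 10^5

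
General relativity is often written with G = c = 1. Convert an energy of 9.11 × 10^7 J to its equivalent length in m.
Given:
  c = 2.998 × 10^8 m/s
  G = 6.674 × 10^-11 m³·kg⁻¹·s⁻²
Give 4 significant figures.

7.526 × 10^-37 m

Energy → length via G/c⁴.
9.11 × 10^7 J × (G/c⁴) = 7.526 × 10^-37 m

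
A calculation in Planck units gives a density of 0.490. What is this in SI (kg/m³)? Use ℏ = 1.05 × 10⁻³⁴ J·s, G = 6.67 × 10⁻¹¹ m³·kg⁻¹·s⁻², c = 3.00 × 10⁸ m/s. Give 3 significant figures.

2.55 × 10⁹⁶ kg/m³

One Planck density: ρ_P = c⁵/(ℏG²) = 5.20 × 10⁹⁶ kg/m³.
0.490 × 5.20 × 10⁹⁶ kg/m³ = 2.55 × 10⁹⁶ kg/m³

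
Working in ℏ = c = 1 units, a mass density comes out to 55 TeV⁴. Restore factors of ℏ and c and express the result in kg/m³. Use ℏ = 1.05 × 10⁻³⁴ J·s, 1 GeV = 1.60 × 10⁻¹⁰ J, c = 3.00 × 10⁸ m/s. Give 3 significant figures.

1.28 × 10³⁴ kg/m³

Mass density is [E]/(c²[L]³) = [E]⁴/(ℏ³c⁵).
1 GeV⁴ → 1/(ℏ³c⁵) × (1 GeV in J)⁴ = 2.33 × 10²⁰ kg/m³.
Convert the energy scale: 55 TeV⁴ = 5.50 × 10¹³ GeV⁴.
Result: 5.50 × 10¹³ × 2.33 × 10²⁰ = 1.28 × 10³⁴ kg/m³.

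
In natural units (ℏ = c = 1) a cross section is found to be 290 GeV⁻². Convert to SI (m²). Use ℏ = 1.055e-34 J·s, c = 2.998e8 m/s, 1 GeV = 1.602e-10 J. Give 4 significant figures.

1.130e-29 m²

Area is [L]² = [E]⁻²·(ℏc)²; restore (ℏc)².
1 GeV⁻² → (ℏc)² × (1 GeV in J)⁻² = 3.898e-32 m².
Result: 290 × 3.898e-32 = 1.130e-29 m².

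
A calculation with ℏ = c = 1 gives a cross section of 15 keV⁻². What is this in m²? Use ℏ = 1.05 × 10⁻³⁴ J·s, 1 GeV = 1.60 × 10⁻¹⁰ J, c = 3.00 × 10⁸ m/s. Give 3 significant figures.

Area is [L]² = [E]⁻²·(ℏc)²; restore (ℏc)².
1 GeV⁻² → (ℏc)² × (1 GeV in J)⁻² = 3.88 × 10⁻³² m².
Convert the energy scale: 15 keV⁻² = 1.50 × 10¹³ GeV⁻².
Result: 1.50 × 10¹³ × 3.88 × 10⁻³² = 5.81 × 10⁻¹⁹ m².

5.81 × 10⁻¹⁹ m²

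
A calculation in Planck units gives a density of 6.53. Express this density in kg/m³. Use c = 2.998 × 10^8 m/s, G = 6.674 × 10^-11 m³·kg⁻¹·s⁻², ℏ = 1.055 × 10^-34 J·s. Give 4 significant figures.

One Planck density: ρ_P = c⁵/(ℏG²) = 5.154 × 10^96 kg/m³.
6.53 × 5.154 × 10^96 kg/m³ = 3.365 × 10^97 kg/m³

3.365 × 10^97 kg/m³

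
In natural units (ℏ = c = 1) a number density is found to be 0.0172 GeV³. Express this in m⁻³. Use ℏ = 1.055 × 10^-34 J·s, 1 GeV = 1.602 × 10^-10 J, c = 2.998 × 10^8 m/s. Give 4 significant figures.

Number density is [L]⁻³ = [E]³/(ℏc)³.
1 GeV³ → 1/(ℏc)³ × (1 GeV in J)³ = 1.299 × 10^47 m⁻³.
Result: 0.0172 × 1.299 × 10^47 = 2.235 × 10^45 m⁻³.

2.235 × 10^45 m⁻³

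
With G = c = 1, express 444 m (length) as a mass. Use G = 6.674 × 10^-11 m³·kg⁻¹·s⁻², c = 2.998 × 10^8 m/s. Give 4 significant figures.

Length → mass via c²/G.
444 m × (c²/G) = 5.979 × 10^29 kg

5.979 × 10^29 kg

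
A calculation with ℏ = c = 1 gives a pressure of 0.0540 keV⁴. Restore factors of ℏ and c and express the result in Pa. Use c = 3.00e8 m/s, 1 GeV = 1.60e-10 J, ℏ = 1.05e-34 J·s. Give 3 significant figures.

1.13e12 Pa

Pressure is [E]/[L]³ = [E]⁴/(ℏc)³.
1 GeV⁴ → 1/(ℏc)³ × (1 GeV in J)⁴ = 2.10e37 Pa.
Convert the energy scale: 0.0540 keV⁴ = 5.40e-26 GeV⁴.
Result: 5.40e-26 × 2.10e37 = 1.13e12 Pa.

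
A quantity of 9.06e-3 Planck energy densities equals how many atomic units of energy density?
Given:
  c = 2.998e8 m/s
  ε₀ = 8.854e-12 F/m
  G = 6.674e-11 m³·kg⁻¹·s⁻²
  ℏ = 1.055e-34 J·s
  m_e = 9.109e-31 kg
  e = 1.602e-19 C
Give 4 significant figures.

Planck energy density: u_P = c⁷/(ℏG²) = 4.632e113 J/m³
atomic unit of energy density: u_au = E_h/a₀³ = m_e⁴e¹⁰/((4πε₀)⁵ℏ⁸) = 2.929e13 J/m³
9.06e-3 × 4.632e113 / 2.929e13 = 1.433e98

1.433e98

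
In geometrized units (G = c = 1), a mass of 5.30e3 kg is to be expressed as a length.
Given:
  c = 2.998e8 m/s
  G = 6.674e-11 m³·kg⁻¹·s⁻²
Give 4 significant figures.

3.935e-24 m

In G = c = 1 units mass has dimensions of length; the conversion factor is G/c².
5.30e3 kg × (G/c²) = 3.935e-24 m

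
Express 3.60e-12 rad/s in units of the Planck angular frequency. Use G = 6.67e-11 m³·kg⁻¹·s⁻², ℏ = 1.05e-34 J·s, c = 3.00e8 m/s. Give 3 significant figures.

1.93e-55

Planck angular frequency: ω_P = √(c⁵/(ℏG)) = 1.86e43 rad/s.
3.60e-12 / 1.86e43 = 1.93e-55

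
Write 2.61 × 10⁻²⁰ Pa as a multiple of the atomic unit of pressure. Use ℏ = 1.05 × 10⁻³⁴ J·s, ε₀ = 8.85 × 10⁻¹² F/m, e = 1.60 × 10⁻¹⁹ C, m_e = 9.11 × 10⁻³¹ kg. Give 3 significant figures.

8.66 × 10⁻³⁴

atomic unit of pressure: P_au = E_h/a₀³ = m_e⁴e¹⁰/((4πε₀)⁵ℏ⁸) = 3.01 × 10¹³ Pa.
2.61 × 10⁻²⁰ / 3.01 × 10¹³ = 8.66 × 10⁻³⁴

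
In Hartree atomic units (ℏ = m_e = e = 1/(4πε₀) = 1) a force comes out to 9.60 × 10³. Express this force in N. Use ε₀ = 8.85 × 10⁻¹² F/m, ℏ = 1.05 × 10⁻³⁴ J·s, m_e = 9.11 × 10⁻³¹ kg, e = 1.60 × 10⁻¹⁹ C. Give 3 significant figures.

One atomic unit of force: F_au = E_h/a₀ = m_e²e⁶/((4πε₀)³ℏ⁴) = 8.33 × 10⁻⁸ N.
9.60 × 10³ × 8.33 × 10⁻⁸ N = 7.99 × 10⁻⁴ N

7.99 × 10⁻⁴ N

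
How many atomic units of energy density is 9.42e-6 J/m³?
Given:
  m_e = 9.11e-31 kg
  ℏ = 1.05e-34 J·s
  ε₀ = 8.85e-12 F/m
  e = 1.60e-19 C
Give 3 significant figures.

3.13e-19

atomic unit of energy density: u_au = E_h/a₀³ = m_e⁴e¹⁰/((4πε₀)⁵ℏ⁸) = 3.01e13 J/m³.
9.42e-6 / 3.01e13 = 3.13e-19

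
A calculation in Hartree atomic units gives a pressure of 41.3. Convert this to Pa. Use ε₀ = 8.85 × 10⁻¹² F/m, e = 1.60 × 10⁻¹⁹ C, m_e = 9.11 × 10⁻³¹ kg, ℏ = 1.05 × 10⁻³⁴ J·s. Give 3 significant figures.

One atomic unit of pressure: P_au = E_h/a₀³ = m_e⁴e¹⁰/((4πε₀)⁵ℏ⁸) = 3.01 × 10¹³ Pa.
41.3 × 3.01 × 10¹³ Pa = 1.24 × 10¹⁵ Pa

1.24 × 10¹⁵ Pa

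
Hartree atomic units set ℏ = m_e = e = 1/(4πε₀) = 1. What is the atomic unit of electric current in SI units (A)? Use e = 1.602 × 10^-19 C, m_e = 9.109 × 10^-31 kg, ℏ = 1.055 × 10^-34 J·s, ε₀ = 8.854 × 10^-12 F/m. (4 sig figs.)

6.612 × 10^-3 A

The unique combination of the constants set to 1 with dimensions of current is I_au = e E_h/ℏ = m_e e⁵/((4πε₀)²ℏ³).
E_h = 4.354 × 10^-18 J
e·E_h/ℏ = 6.612 × 10^-3 A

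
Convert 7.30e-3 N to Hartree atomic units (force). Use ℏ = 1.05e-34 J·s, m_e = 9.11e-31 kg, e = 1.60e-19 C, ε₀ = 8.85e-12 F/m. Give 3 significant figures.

atomic unit of force: F_au = E_h/a₀ = m_e²e⁶/((4πε₀)³ℏ⁴) = 8.33e-8 N.
7.30e-3 / 8.33e-8 = 8.77e4

8.77e4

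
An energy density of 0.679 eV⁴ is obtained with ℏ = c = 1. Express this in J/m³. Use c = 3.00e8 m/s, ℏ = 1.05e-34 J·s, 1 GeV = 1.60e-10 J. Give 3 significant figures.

[E]/[L]³ = [E]⁴/(ℏc)³; restore (ℏc)⁻³.
1 GeV⁴ → 1/(ℏc)³ × (1 GeV in J)⁴ = 2.10e37 J/m³.
Convert the energy scale: 0.679 eV⁴ = 6.79e-37 GeV⁴.
Result: 6.79e-37 × 2.10e37 = 14.2 J/m³.

14.2 J/m³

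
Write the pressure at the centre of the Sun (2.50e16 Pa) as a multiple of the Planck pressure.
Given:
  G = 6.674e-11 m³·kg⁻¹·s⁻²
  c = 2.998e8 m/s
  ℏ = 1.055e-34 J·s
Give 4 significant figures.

Planck pressure: p_P = c⁷/(ℏG²) = 4.632e113 Pa.
2.50e16 / 4.632e113 = 5.397e-98

5.397e-98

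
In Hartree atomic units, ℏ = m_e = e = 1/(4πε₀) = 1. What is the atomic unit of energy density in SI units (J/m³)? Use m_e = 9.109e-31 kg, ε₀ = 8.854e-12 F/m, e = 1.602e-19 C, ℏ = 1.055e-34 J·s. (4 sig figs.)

2.929e13 J/m³

The unique combination of the constants set to 1 with dimensions of energy density is u_au = E_h/a₀³ = m_e⁴e¹⁰/((4πε₀)⁵ℏ⁸).
E_h = 4.354e-18 J
a₀ = 5.297e-11 m
E_h/a₀³ = 2.929e13 J/m³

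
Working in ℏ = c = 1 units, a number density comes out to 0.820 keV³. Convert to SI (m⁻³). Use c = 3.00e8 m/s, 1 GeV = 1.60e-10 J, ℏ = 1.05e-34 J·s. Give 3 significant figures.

Number density is [L]⁻³ = [E]³/(ℏc)³.
1 GeV³ → 1/(ℏc)³ × (1 GeV in J)³ = 1.31e47 m⁻³.
Convert the energy scale: 0.820 keV³ = 8.20e-19 GeV³.
Result: 8.20e-19 × 1.31e47 = 1.07e29 m⁻³.

1.07e29 m⁻³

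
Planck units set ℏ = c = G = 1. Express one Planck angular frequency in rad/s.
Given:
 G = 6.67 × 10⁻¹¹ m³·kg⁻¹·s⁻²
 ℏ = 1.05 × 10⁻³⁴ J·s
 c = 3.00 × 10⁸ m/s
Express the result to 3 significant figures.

1.86 × 10⁴³ rad/s

Dimensional analysis gives ω_P = √(c⁵/(ℏG)).
  = √(3.47 × 10⁸⁶)
  = 1.86 × 10⁴³ rad/s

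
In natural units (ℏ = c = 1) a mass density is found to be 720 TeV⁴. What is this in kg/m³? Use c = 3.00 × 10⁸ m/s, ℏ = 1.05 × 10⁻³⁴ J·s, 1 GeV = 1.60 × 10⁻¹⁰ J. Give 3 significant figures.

1.68 × 10³⁵ kg/m³

Mass density is [E]/(c²[L]³) = [E]⁴/(ℏ³c⁵).
1 GeV⁴ → 1/(ℏ³c⁵) × (1 GeV in J)⁴ = 2.33 × 10²⁰ kg/m³.
Convert the energy scale: 720 TeV⁴ = 7.20 × 10¹⁴ GeV⁴.
Result: 7.20 × 10¹⁴ × 2.33 × 10²⁰ = 1.68 × 10³⁵ kg/m³.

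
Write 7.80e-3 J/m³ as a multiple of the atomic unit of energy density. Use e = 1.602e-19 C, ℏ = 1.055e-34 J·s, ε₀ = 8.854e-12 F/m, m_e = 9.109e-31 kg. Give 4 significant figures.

2.663e-16

atomic unit of energy density: u_au = E_h/a₀³ = m_e⁴e¹⁰/((4πε₀)⁵ℏ⁸) = 2.929e13 J/m³.
7.80e-3 / 2.929e13 = 2.663e-16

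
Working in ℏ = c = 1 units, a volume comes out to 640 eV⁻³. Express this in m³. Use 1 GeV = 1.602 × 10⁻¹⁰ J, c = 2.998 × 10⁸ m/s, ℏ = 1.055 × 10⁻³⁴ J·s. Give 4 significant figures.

Volume is [L]³ = [E]⁻³·(ℏc)³.
1 GeV⁻³ → (ℏc)³ × (1 GeV in J)⁻³ = 7.696 × 10⁻⁴⁸ m³.
Convert the energy scale: 640 eV⁻³ = 6.40 × 10²⁹ GeV⁻³.
Result: 6.40 × 10²⁹ × 7.696 × 10⁻⁴⁸ = 4.925 × 10⁻¹⁸ m³.

4.925 × 10⁻¹⁸ m³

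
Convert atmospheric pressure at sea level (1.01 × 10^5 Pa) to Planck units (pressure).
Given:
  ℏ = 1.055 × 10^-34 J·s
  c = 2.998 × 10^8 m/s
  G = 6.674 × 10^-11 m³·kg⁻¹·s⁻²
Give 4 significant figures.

Planck pressure: p_P = c⁷/(ℏG²) = 4.632 × 10^113 Pa.
1.01 × 10^5 / 4.632 × 10^113 = 2.180 × 10^-109

2.180 × 10^-109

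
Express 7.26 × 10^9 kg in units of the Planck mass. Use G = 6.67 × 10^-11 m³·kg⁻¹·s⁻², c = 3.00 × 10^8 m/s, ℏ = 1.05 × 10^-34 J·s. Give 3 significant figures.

3.34 × 10^17

Planck mass: m_P = √(ℏc/G) = 2.17 × 10^-8 kg.
7.26 × 10^9 / 2.17 × 10^-8 = 3.34 × 10^17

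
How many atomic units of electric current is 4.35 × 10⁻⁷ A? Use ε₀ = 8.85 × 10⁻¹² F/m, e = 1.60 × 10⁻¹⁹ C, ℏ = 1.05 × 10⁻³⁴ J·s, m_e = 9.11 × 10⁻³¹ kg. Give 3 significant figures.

atomic unit of electric current: I_au = e E_h/ℏ = m_e e⁵/((4πε₀)²ℏ³) = 6.67 × 10⁻³ A.
4.35 × 10⁻⁷ / 6.67 × 10⁻³ = 6.52 × 10⁻⁵

6.52 × 10⁻⁵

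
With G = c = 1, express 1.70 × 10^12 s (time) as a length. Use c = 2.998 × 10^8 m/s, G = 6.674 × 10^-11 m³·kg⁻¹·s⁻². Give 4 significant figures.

5.097 × 10^20 m

Time → length via c.
1.70 × 10^12 s × (c) = 5.097 × 10^20 m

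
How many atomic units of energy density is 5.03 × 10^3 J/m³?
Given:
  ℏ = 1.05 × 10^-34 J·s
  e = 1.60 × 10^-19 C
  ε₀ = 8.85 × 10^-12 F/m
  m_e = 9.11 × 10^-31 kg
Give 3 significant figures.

atomic unit of energy density: u_au = E_h/a₀³ = m_e⁴e¹⁰/((4πε₀)⁵ℏ⁸) = 3.01 × 10^13 J/m³.
5.03 × 10^3 / 3.01 × 10^13 = 1.67 × 10^-10

1.67 × 10^-10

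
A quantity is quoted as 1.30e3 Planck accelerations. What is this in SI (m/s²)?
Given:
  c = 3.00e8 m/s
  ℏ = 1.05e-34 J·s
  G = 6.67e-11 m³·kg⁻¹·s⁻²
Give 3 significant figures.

One Planck acceleration: a_P = √(c⁷/(ℏG)) = 5.59e51 m/s².
1.30e3 × 5.59e51 m/s² = 7.26e54 m/s²

7.26e54 m/s²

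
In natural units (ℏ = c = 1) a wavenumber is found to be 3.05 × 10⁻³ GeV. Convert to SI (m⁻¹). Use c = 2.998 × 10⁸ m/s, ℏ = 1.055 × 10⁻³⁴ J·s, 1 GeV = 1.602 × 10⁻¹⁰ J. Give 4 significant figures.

1.545 × 10¹³ m⁻¹

Inverse length is [E]/(ℏc).
1 GeV → 1/(ℏc) × (1 GeV in J) = 5.065 × 10¹⁵ m⁻¹.
Result: 3.05 × 10⁻³ × 5.065 × 10¹⁵ = 1.545 × 10¹³ m⁻¹.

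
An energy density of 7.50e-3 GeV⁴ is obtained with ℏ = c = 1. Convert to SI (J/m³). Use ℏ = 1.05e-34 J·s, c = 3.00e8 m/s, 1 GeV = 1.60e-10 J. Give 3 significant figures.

1.57e35 J/m³

[E]/[L]³ = [E]⁴/(ℏc)³; restore (ℏc)⁻³.
1 GeV⁴ → 1/(ℏc)³ × (1 GeV in J)⁴ = 2.10e37 J/m³.
Result: 7.50e-3 × 2.10e37 = 1.57e35 J/m³.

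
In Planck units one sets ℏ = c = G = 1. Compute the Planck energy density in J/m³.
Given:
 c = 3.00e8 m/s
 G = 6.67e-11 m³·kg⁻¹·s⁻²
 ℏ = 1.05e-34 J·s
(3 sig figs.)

4.68e113 J/m³

u_P = c⁷/(ℏG²)
  = 2.19e59 / 4.67e-55
  = 4.68e113 J/m³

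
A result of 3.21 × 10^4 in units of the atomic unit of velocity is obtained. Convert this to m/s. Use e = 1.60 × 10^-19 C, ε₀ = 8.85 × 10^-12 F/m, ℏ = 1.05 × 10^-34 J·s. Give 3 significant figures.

7.04 × 10^10 m/s

One atomic unit of velocity: v_au = e²/(4πε₀ℏ) = 2.19 × 10^6 m/s.
3.21 × 10^4 × 2.19 × 10^6 m/s = 7.04 × 10^10 m/s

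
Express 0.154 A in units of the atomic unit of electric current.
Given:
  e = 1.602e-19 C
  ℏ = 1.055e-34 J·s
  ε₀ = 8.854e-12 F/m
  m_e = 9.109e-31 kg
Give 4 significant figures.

atomic unit of electric current: I_au = e E_h/ℏ = m_e e⁵/((4πε₀)²ℏ³) = 6.612e-3 A.
0.154 / 6.612e-3 = 23.29

23.29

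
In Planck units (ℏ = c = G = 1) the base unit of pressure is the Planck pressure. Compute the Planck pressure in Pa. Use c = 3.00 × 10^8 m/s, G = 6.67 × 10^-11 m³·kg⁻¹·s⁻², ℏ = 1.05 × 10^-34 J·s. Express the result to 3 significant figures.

4.68 × 10^113 Pa

p_P = c⁷/(ℏG²)
  = 2.19 × 10^59 / 4.67 × 10^-55
  = 4.68 × 10^113 Pa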